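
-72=-72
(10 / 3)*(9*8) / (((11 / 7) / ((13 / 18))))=3640 / 33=110.30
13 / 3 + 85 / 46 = 853 / 138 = 6.18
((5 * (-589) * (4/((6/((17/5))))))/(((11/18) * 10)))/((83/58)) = -763.31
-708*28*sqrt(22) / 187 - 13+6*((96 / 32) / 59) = -19824*sqrt(22) / 187 - 749 / 59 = -509.93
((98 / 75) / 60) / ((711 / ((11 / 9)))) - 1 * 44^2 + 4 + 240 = -24360992461 / 14397750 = -1692.00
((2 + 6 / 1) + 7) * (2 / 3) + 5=15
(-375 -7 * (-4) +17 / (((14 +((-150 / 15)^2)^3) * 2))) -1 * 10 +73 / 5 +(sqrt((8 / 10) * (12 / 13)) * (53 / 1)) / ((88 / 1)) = -341.88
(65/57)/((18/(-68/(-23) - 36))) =-1300/621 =-2.09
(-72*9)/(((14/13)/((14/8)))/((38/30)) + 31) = -160056/7777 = -20.58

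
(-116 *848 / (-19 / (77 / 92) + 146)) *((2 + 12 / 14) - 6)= 11902528 / 4747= 2507.38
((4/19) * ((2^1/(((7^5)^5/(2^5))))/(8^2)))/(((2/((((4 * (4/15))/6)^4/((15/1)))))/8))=65536/1567277559925220630340935746875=0.00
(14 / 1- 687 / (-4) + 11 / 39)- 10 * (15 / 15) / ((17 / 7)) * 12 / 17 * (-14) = 10221629 / 45084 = 226.72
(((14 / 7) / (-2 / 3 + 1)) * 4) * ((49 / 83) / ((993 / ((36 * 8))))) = 112896 / 27473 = 4.11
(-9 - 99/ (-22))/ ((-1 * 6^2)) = 1/ 8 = 0.12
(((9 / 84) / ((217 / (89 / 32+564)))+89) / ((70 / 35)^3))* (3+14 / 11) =116552339 / 2444288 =47.68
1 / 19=0.05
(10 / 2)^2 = 25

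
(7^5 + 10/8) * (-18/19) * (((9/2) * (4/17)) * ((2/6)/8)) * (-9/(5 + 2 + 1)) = 16337619/20672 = 790.33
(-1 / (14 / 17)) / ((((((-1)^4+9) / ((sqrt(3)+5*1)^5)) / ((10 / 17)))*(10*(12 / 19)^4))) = -46263955 / 145152 -126541691*sqrt(3) / 725760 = -620.72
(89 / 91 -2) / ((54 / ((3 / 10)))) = -31 / 5460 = -0.01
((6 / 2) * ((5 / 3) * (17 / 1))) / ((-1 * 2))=-85 / 2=-42.50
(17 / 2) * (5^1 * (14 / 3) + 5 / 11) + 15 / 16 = 107255 / 528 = 203.13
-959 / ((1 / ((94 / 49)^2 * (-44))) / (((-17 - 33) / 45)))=-532634080 / 3087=-172541.00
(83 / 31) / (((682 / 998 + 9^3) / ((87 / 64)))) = 3603279 / 722398208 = 0.00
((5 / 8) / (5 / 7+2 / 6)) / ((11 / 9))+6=12561 / 1936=6.49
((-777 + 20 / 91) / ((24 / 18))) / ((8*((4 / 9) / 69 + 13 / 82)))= -5399285121 / 12231856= -441.41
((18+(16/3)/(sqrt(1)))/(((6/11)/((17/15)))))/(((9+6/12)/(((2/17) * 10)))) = 3080/513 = 6.00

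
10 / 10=1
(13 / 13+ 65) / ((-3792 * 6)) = -11 / 3792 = -0.00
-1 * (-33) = 33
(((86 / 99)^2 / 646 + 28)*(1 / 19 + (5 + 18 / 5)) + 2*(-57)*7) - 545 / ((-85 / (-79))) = -1062.25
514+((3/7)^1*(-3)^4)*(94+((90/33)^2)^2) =83419720/14641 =5697.68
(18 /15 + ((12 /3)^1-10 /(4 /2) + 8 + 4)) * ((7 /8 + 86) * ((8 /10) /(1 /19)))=161101 /10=16110.10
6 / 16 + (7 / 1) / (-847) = 355 / 968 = 0.37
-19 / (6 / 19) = -361 / 6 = -60.17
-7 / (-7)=1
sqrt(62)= 7.87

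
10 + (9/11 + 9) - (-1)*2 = 240/11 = 21.82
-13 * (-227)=2951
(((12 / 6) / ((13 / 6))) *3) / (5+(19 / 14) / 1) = 504 / 1157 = 0.44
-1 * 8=-8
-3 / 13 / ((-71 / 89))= 267 / 923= 0.29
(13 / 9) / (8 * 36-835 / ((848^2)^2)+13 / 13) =6722437316608 / 1345004573876901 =0.00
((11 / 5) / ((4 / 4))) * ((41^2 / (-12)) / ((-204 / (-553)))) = -10225523 / 12240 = -835.42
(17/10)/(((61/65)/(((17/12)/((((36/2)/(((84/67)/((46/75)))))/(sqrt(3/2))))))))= 657475 * sqrt(6)/4512048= 0.36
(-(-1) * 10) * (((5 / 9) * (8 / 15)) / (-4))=-20 / 27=-0.74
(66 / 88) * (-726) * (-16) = 8712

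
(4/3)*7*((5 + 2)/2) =98/3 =32.67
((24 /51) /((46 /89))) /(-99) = -356 /38709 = -0.01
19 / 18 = 1.06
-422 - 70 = -492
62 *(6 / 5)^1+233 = 307.40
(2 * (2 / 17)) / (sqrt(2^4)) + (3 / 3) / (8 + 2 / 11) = 277 / 1530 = 0.18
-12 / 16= -3 / 4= -0.75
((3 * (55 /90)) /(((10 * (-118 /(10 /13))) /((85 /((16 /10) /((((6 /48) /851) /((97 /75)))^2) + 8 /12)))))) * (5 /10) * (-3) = 26296875 /21407103211075088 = 0.00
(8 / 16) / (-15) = -1 / 30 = -0.03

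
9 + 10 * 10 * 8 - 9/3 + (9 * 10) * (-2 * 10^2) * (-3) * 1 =54806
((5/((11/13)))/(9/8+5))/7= 520/3773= 0.14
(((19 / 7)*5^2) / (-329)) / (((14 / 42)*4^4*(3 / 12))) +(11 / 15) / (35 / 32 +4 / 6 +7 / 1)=45889859 / 619783360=0.07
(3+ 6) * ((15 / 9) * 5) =75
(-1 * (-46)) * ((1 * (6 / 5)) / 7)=276 / 35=7.89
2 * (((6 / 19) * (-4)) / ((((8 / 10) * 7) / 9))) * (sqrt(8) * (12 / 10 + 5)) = -6696 * sqrt(2) / 133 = -71.20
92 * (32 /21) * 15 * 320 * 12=56524800 /7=8074971.43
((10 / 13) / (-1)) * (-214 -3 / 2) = 2155 / 13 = 165.77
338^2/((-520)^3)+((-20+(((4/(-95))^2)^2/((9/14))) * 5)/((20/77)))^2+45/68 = 5929.65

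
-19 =-19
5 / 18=0.28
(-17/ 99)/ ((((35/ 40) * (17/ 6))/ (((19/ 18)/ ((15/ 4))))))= -608/ 31185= -0.02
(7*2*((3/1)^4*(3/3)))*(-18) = -20412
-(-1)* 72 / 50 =36 / 25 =1.44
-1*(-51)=51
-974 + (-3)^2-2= -967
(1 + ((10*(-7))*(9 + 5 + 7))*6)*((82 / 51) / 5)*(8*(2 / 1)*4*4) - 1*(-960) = -184883648 / 255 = -725033.91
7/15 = 0.47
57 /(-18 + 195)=19 /59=0.32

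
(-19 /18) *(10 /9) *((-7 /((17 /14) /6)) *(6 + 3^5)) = 1545460 /153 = 10101.05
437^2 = 190969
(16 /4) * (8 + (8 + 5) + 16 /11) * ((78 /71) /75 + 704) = 1234630488 /19525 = 63233.32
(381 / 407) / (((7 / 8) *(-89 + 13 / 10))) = -30480 / 2498573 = -0.01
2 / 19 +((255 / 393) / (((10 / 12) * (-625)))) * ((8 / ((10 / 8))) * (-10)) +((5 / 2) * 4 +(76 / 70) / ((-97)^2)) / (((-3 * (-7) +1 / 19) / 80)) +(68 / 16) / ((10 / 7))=33737767707653 / 819665035000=41.16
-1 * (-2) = 2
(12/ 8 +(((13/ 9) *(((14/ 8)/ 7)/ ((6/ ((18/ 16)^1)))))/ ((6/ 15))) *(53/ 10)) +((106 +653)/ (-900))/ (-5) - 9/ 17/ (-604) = 632511739/ 246432000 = 2.57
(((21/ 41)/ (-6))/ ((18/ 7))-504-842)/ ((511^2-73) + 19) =-1986745/ 385334892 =-0.01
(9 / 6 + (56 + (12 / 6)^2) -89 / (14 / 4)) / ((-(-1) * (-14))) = -505 / 196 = -2.58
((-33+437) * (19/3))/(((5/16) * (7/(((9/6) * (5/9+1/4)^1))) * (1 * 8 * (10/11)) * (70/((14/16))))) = 612161/252000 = 2.43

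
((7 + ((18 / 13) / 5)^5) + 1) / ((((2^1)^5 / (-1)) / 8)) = -2321053642 / 1160290625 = -2.00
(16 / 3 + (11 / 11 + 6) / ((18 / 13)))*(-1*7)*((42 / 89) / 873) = -9163 / 233091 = -0.04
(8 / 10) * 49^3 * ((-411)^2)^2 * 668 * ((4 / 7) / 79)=5125708837133269056 / 395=12976478068691820.39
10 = 10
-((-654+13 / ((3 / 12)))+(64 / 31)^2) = 574426 / 961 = 597.74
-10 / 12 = -0.83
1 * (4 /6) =2 /3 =0.67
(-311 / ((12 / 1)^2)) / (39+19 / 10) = -1555 / 29448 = -0.05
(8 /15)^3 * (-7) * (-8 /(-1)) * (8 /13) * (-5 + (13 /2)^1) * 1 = -114688 /14625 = -7.84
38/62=19/31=0.61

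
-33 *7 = -231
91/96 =0.95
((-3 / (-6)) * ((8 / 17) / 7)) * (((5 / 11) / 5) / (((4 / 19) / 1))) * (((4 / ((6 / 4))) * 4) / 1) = 608 / 3927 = 0.15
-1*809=-809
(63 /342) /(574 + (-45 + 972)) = 7 /57038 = 0.00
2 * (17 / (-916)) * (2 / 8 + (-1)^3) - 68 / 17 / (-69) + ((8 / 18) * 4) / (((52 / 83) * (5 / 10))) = 28401337 / 4929912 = 5.76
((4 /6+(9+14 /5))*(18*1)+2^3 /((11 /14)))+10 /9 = 116668 /495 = 235.69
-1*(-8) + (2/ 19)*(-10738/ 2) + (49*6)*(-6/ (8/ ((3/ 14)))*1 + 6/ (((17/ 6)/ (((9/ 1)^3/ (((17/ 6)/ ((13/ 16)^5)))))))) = 20194190089807/ 359858176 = 56117.08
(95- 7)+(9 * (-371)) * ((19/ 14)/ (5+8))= -6775/ 26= -260.58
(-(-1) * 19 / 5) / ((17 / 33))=627 / 85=7.38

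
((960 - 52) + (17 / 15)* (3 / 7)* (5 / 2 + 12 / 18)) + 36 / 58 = 5542867 / 6090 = 910.16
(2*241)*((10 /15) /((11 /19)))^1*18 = 109896 /11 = 9990.55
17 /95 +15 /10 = 319 /190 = 1.68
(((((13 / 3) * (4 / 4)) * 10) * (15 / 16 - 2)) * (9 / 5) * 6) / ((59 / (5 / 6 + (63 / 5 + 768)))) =-6585.89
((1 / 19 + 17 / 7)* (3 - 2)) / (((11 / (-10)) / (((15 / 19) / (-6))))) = 750 / 2527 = 0.30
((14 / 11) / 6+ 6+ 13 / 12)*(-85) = -27285 / 44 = -620.11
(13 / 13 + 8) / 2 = 9 / 2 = 4.50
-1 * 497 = -497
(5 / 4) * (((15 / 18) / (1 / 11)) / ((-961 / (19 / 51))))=-5225 / 1176264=-0.00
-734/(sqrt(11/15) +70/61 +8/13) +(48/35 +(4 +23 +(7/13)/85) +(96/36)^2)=-794372221989782/1559286962415 +461575166 * sqrt(165)/22398721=-244.74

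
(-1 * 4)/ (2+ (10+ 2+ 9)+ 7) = -0.13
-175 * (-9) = 1575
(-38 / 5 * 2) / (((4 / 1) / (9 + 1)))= -38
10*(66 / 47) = 14.04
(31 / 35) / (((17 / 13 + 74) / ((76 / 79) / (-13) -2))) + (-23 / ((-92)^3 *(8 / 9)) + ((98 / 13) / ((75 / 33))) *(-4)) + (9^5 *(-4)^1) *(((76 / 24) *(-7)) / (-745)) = -49996588969191199333 / 7100731410572800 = -7041.05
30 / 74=0.41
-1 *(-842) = 842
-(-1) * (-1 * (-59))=59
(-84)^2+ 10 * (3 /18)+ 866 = 23771 /3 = 7923.67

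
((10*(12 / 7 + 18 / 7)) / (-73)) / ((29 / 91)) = -3900 / 2117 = -1.84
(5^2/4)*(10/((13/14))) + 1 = 68.31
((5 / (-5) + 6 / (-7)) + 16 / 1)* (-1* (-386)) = 38214 / 7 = 5459.14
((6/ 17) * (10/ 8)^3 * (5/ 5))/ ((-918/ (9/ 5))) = -25/ 18496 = -0.00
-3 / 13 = -0.23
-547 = -547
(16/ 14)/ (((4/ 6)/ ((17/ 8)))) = 51/ 14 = 3.64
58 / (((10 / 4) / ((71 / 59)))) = 8236 / 295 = 27.92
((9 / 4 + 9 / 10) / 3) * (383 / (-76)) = -8043 / 1520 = -5.29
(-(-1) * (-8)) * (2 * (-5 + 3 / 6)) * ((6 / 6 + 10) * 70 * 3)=166320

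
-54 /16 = -27 /8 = -3.38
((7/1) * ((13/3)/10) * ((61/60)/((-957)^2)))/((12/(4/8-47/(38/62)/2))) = -3991169/375864429600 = -0.00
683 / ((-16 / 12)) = -2049 / 4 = -512.25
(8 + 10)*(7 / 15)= 42 / 5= 8.40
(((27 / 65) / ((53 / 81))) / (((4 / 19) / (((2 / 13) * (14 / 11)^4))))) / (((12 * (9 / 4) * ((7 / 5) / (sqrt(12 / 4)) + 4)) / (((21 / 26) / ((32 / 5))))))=5819843925 / 3924478791662-2715927165 * sqrt(3) / 15697915166648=0.00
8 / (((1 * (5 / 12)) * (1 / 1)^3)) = 19.20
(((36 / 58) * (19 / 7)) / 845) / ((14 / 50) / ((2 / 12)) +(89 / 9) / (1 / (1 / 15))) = 46170 / 54170753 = 0.00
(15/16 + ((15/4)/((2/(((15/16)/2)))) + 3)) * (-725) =-893925/256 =-3491.89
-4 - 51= -55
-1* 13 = -13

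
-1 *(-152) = 152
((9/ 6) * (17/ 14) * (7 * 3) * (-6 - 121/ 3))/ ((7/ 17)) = -120513/ 28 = -4304.04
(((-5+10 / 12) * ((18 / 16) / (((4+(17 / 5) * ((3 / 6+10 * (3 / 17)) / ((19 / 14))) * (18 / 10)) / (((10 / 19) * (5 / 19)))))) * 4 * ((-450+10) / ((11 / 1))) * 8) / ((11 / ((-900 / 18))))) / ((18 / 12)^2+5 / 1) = -1500000000 / 40917811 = -36.66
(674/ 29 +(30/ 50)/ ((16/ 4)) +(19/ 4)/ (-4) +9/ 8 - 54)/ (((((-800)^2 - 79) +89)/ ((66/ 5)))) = -2348181/ 3712058000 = -0.00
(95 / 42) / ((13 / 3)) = 95 / 182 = 0.52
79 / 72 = 1.10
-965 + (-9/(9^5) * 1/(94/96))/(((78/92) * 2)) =-965.00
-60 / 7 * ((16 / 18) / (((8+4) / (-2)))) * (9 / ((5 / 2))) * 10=320 / 7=45.71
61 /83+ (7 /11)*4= 2995 /913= 3.28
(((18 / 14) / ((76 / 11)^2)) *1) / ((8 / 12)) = 3267 / 80864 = 0.04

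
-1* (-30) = 30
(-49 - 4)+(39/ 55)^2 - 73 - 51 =-533904/ 3025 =-176.50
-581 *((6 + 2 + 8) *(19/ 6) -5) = -26532.33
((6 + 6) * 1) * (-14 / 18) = -28 / 3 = -9.33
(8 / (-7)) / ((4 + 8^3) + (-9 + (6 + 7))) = -0.00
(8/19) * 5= 40/19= 2.11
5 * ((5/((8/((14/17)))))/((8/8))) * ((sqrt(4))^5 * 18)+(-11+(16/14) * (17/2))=176247/119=1481.07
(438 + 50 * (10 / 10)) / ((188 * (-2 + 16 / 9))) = -549 / 47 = -11.68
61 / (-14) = -61 / 14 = -4.36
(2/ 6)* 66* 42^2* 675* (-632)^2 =10463071449600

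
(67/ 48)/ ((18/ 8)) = 0.62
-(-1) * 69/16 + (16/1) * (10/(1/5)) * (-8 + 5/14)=-6109.97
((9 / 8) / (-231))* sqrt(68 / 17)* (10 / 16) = -15 / 2464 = -0.01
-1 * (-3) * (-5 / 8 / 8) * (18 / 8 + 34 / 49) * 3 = -25965 / 12544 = -2.07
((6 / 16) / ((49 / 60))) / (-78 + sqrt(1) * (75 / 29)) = -145 / 23814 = -0.01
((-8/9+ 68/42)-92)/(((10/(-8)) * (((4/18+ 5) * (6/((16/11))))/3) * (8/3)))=13800/3619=3.81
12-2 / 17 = 202 / 17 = 11.88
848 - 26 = 822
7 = 7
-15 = -15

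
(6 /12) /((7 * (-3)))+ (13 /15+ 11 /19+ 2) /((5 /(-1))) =-4741 /6650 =-0.71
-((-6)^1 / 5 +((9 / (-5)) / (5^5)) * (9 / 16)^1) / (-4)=-300081 / 1000000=-0.30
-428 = -428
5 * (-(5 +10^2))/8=-525/8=-65.62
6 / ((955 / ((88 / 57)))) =176 / 18145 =0.01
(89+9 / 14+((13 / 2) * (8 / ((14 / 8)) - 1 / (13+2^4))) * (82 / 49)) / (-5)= -2765141 / 99470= -27.80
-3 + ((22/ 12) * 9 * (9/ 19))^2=83877/ 1444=58.09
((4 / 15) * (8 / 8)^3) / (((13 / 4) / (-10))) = -0.82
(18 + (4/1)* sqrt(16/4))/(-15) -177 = -2681/15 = -178.73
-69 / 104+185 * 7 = 134611 / 104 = 1294.34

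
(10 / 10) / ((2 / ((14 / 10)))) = 7 / 10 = 0.70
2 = 2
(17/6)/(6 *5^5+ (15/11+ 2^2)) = 0.00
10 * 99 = 990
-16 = -16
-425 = -425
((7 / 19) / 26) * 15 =105 / 494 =0.21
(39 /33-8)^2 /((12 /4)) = 1875 /121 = 15.50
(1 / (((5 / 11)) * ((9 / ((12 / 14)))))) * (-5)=-22 / 21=-1.05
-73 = -73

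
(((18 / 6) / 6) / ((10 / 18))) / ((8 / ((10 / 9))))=0.12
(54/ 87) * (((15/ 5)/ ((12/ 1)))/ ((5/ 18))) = 81/ 145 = 0.56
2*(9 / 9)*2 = 4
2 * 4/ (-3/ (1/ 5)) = -8/ 15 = -0.53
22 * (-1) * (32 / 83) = -704 / 83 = -8.48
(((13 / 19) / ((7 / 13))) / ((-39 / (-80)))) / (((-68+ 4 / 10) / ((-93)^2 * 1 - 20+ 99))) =-1745600 / 5187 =-336.53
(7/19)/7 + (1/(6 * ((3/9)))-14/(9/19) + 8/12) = -9691/342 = -28.34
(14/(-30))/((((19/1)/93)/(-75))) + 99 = 270.32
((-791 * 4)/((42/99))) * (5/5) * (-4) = 29832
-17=-17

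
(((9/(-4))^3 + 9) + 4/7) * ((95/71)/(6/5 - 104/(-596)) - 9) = 475602215/32571392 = 14.60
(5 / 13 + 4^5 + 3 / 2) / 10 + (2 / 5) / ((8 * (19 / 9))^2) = 77032677 / 750880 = 102.59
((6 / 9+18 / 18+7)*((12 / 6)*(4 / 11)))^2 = 43264 / 1089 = 39.73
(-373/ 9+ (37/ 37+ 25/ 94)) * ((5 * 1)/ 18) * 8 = -339910/ 3807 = -89.29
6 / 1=6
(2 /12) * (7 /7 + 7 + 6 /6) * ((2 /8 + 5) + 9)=171 /8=21.38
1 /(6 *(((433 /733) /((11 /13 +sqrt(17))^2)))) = 8063 *sqrt(17) /16887 +365767 /73177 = 6.97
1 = 1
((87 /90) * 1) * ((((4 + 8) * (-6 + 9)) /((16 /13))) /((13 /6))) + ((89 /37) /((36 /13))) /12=1048741 /79920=13.12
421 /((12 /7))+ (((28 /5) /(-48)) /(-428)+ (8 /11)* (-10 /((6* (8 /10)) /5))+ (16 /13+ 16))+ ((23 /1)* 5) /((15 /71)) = 2936220101 /3672240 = 799.57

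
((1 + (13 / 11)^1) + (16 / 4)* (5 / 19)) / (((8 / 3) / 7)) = 3549 / 418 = 8.49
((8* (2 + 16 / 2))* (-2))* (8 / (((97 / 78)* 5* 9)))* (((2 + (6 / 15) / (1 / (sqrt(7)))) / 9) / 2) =-6656 / 2619 - 6656* sqrt(7) / 13095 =-3.89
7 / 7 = 1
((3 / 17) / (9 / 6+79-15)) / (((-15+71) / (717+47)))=573 / 15589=0.04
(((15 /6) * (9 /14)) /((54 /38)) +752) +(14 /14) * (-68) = 57551 /84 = 685.13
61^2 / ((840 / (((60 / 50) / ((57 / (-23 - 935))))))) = -1782359 / 19950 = -89.34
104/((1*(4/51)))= 1326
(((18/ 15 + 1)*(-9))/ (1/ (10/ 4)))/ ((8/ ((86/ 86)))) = -6.19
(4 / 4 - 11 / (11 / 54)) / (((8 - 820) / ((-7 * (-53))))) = 2809 / 116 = 24.22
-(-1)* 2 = 2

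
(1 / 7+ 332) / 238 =2325 / 1666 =1.40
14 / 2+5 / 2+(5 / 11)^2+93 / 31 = 3075 / 242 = 12.71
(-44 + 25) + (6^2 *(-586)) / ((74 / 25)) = -264403 / 37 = -7146.03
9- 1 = 8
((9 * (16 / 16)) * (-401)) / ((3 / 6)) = -7218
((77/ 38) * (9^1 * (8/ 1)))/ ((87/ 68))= 62832/ 551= 114.03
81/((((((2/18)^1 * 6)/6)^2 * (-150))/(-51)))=111537/50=2230.74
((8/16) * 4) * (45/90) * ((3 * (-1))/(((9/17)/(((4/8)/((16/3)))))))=-17/32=-0.53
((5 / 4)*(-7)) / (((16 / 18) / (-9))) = 2835 / 32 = 88.59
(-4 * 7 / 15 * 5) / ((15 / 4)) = -112 / 45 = -2.49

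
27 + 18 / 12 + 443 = 943 / 2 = 471.50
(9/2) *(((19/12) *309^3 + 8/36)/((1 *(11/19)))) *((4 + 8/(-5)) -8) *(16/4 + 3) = -1565669087591/110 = -14233355341.74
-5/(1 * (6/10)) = -25/3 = -8.33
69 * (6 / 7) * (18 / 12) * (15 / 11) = 9315 / 77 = 120.97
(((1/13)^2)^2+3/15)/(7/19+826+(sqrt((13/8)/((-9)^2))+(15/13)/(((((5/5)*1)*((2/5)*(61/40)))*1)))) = 267732649231832016/1108567080448757446075- 690698970828*sqrt(26)/85274390803750572775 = 0.00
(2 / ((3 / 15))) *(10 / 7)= 100 / 7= 14.29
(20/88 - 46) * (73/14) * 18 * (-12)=3969594/77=51553.17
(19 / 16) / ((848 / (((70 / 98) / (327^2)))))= 95 / 10155688704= 0.00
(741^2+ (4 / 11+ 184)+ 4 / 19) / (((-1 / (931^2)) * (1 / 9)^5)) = -309233812120423155 / 11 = -28112164738220286.82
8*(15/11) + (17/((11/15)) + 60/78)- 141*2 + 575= 46884/143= 327.86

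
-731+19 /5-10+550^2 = 1508814 /5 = 301762.80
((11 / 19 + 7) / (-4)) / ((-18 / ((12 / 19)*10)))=240 / 361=0.66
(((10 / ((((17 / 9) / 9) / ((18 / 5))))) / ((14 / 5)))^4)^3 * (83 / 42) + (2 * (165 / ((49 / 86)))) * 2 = 311642860371658579429178192232541494966918489480 / 56449692006303936379122727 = 5520718524679573470171.53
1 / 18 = 0.06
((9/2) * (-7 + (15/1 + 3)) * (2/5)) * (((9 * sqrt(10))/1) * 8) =7128 * sqrt(10)/5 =4508.14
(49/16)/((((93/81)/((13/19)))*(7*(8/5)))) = 12285/75392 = 0.16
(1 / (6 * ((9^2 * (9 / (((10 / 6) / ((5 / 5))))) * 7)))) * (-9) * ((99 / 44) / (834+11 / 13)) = -0.00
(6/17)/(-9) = -2/51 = -0.04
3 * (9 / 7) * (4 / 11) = 108 / 77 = 1.40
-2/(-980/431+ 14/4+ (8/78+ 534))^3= -75988105010064/5828776470097910743987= -0.00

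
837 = 837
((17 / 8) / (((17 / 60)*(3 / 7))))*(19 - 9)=175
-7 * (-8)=56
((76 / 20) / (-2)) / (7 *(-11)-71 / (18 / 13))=171 / 11545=0.01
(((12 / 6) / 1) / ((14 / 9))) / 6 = 3 / 14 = 0.21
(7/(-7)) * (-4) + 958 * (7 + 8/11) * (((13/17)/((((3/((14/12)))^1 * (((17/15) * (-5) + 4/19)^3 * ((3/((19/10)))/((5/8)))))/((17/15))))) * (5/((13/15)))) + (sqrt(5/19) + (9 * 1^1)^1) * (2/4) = -140710657449/5294120656 + sqrt(95)/38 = -26.32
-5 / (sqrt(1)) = -5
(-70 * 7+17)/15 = -473/15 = -31.53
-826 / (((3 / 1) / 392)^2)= -126926464 / 9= -14102940.44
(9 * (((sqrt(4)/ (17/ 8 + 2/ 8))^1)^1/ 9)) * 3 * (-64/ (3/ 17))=-17408/ 19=-916.21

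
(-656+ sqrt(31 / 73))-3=-659+ sqrt(2263) / 73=-658.35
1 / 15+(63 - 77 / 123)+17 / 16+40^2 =16368871 / 9840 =1663.50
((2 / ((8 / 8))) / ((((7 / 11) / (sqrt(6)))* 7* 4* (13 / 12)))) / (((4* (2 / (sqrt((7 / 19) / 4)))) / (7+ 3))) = 165* sqrt(798) / 48412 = 0.10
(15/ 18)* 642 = 535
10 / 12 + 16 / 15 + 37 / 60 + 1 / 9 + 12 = 2633 / 180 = 14.63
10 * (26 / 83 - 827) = -686150 / 83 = -8266.87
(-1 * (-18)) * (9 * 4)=648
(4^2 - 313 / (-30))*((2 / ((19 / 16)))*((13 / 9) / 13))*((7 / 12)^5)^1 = 13327951 / 39890880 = 0.33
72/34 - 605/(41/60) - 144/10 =-3128304/3485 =-897.65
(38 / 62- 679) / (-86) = 7.89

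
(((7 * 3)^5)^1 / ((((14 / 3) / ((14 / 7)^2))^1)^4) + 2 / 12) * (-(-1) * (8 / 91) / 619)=52907908 / 168987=313.09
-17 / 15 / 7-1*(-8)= 823 / 105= 7.84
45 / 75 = 3 / 5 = 0.60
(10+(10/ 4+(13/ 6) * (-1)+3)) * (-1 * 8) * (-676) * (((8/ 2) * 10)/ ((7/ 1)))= 8652800/ 21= 412038.10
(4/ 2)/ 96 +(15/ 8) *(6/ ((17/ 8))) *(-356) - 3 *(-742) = 278513/ 816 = 341.31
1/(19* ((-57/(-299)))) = 0.28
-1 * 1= -1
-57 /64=-0.89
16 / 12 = 4 / 3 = 1.33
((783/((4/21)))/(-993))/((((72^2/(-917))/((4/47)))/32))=186151/93342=1.99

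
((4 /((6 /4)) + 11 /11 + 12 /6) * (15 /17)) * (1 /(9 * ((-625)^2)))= 1 /703125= 0.00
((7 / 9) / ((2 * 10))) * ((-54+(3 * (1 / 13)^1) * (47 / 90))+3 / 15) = -29309 / 14040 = -2.09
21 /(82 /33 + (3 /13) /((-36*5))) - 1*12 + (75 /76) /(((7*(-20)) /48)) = -3668043 /944699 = -3.88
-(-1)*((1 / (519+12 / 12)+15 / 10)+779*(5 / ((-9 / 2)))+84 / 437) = -1766734807 / 2045160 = -863.86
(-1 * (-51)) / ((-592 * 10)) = -51 / 5920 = -0.01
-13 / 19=-0.68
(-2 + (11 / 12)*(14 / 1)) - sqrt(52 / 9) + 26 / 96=533 / 48 - 2*sqrt(13) / 3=8.70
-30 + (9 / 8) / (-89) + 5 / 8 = -5231 / 178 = -29.39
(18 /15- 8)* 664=-4515.20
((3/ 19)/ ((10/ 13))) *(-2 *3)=-117/ 95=-1.23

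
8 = 8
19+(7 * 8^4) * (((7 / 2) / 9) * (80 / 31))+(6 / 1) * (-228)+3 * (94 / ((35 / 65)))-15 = 27934.48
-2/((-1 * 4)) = 1/2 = 0.50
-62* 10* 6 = -3720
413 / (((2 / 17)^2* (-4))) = -119357 / 16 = -7459.81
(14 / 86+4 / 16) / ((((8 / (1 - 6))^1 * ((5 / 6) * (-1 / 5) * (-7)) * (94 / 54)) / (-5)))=143775 / 226352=0.64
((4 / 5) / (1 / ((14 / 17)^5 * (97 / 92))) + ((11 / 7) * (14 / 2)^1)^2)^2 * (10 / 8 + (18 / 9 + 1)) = 392415461539814520889 / 6273298666691300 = 62553.29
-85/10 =-17/2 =-8.50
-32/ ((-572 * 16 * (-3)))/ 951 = -1/ 815958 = -0.00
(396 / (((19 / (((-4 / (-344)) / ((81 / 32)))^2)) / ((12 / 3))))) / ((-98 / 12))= -90112 / 418304817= -0.00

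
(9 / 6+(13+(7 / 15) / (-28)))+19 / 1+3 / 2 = 2099 / 60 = 34.98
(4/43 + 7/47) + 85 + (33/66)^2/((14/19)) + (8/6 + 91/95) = 2834340683/32255160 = 87.87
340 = 340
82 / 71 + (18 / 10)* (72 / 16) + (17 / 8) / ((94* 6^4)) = 3202028051 / 345980160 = 9.25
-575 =-575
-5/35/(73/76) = -76/511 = -0.15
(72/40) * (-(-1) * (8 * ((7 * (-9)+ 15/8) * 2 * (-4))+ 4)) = 35244/5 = 7048.80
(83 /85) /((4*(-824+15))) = -83 /275060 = -0.00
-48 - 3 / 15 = -241 / 5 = -48.20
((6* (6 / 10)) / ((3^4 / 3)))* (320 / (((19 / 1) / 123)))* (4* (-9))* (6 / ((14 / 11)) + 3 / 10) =-33156864 / 665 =-49859.95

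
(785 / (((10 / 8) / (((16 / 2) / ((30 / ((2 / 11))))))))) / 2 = 2512 / 165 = 15.22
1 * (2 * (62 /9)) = 124 /9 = 13.78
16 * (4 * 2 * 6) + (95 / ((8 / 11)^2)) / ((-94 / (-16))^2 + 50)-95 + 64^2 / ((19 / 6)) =202314872 / 102771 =1968.60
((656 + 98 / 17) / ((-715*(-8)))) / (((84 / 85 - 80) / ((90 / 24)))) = -84375 / 15366208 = -0.01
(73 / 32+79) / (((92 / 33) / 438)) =18797427 / 1472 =12769.99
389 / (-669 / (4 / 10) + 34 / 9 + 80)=-7002 / 28597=-0.24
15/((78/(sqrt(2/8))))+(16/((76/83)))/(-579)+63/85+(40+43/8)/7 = 4962127769/680741880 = 7.29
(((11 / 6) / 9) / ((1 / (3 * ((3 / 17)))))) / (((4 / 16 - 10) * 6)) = -11 / 5967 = -0.00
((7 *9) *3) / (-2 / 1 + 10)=189 / 8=23.62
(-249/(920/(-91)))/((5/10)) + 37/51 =1172629/23460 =49.98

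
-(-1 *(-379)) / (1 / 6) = -2274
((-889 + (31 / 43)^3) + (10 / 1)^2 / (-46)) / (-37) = 1628969786 / 67660457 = 24.08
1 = 1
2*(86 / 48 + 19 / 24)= 31 / 6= 5.17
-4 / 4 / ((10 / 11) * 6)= -0.18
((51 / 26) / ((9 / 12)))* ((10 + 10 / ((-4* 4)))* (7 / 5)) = 1785 / 52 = 34.33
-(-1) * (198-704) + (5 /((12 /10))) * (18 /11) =-5491 /11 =-499.18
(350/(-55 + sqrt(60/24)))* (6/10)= -3.93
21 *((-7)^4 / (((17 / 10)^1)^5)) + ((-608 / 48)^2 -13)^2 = 2908677467153 / 115008417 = 25291.00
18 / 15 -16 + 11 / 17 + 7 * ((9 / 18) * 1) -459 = -79841 / 170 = -469.65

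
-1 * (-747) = 747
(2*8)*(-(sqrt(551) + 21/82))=-379.67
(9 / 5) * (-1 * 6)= -54 / 5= -10.80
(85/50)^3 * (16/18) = 4913/1125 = 4.37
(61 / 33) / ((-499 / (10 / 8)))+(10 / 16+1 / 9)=289087 / 395208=0.73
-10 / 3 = -3.33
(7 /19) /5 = 7 /95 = 0.07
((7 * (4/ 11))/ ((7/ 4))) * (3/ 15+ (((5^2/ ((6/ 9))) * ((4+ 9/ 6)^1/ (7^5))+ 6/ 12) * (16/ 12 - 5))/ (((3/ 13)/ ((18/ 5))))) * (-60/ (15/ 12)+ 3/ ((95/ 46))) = 15729980208/ 7983325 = 1970.35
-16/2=-8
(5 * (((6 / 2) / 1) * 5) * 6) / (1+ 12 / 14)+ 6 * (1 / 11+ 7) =40734 / 143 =284.85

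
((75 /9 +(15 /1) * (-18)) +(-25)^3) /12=-11915 /9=-1323.89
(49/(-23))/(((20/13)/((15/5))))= -1911/460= -4.15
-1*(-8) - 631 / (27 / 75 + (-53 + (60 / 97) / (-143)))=364860913 / 18255736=19.99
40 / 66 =0.61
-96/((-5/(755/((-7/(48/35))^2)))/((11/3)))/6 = 20410368/60025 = 340.03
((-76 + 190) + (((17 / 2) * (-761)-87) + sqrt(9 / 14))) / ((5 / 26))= -167479 / 5 + 39 * sqrt(14) / 35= -33491.63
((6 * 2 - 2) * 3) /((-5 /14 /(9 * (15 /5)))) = -2268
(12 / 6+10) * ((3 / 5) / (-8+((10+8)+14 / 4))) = 8 / 15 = 0.53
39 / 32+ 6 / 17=855 / 544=1.57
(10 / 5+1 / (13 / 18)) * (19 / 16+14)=2673 / 52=51.40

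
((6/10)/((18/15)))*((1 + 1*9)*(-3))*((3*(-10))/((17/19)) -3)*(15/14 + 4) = 661365/238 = 2778.84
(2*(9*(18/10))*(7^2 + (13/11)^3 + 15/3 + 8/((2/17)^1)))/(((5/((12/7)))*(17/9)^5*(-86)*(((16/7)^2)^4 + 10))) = -3889640967680794158/4421314574695432167325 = -0.00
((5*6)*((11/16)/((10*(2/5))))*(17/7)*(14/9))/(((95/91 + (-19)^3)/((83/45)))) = -128401/24509088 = -0.01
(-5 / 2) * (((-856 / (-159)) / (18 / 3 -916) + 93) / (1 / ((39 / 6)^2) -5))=87459541 / 1872066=46.72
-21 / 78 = -7 / 26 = -0.27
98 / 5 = 19.60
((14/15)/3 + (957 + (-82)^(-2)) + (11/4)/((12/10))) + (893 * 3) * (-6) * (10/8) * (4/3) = -15631523093/605160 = -25830.40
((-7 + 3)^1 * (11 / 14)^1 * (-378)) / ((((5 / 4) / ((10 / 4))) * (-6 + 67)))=2376 / 61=38.95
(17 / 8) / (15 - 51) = -17 / 288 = -0.06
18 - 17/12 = 199/12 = 16.58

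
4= 4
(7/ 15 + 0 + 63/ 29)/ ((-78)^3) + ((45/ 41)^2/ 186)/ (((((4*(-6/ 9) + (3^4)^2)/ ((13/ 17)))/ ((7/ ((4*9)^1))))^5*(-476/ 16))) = -2179759051396944300664566397249352581/ 391958120688987264476826652277797800000000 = -0.00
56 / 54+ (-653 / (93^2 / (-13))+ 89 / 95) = 7284908 / 2464965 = 2.96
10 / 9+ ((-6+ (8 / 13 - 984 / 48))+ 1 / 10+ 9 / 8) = -110207 / 4680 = -23.55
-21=-21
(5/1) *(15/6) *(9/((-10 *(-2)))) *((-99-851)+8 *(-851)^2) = 130334805/4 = 32583701.25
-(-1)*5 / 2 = 5 / 2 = 2.50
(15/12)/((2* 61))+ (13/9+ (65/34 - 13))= -719279/74664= -9.63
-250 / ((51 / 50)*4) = -3125 / 51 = -61.27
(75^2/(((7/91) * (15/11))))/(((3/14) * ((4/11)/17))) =23398375/2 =11699187.50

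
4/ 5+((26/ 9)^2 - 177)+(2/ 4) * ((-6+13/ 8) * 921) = -14142871/ 6480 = -2182.54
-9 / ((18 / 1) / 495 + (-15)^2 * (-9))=0.00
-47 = -47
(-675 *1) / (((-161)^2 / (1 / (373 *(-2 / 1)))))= 675 / 19337066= 0.00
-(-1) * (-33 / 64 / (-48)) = 0.01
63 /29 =2.17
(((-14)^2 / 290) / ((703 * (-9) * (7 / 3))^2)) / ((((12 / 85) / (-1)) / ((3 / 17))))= -1 / 257977098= -0.00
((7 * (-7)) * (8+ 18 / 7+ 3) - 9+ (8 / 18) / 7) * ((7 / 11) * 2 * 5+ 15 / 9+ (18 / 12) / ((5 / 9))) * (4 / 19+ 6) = -8870282902 / 197505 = -44911.69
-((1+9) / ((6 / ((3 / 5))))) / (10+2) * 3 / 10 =-1 / 40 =-0.02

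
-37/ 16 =-2.31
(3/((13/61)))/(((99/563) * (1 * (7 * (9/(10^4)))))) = 343430000/27027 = 12706.92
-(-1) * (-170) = -170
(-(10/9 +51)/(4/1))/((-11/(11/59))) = 469/2124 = 0.22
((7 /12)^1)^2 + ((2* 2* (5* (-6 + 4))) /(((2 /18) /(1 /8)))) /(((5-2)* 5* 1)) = -383 /144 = -2.66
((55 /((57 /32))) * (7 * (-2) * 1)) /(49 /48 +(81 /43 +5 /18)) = -1453056 /10697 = -135.84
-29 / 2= -14.50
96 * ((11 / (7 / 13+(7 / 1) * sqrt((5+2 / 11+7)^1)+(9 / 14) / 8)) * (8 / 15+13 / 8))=-164449020736 / 69552849825+169111534592 * sqrt(1474) / 69552849825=90.98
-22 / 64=-11 / 32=-0.34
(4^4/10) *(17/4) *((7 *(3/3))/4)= 952/5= 190.40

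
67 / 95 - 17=-1548 / 95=-16.29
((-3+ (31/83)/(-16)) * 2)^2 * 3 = 48360675/440896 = 109.69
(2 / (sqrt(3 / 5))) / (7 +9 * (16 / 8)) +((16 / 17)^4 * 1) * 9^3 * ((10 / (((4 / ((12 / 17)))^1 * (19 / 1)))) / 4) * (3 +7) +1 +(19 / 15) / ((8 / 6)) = 2 * sqrt(15) / 75 +72715730037 / 539545660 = 134.88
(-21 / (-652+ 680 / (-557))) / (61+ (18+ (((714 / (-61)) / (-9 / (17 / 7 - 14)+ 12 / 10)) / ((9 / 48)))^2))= 344757857577 / 11531198316377116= 0.00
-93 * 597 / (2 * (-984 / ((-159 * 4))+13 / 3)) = -8827839 / 1870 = -4720.77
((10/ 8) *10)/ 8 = 25/ 16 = 1.56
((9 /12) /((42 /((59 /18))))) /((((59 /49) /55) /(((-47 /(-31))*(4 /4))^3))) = 39971855 /4289904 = 9.32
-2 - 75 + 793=716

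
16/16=1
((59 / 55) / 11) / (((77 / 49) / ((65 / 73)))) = 5369 / 97163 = 0.06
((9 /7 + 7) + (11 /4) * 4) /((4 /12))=57.86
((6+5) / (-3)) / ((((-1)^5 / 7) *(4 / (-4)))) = -77 / 3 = -25.67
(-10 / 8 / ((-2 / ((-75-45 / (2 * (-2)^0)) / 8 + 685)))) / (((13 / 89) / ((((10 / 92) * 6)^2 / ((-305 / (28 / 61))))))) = -1508983875 / 818858144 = -1.84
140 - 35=105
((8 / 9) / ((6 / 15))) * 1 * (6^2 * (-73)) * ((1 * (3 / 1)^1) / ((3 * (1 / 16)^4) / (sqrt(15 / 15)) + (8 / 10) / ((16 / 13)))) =-26951.95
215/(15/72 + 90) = 1032/433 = 2.38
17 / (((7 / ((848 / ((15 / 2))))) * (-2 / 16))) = -230656 / 105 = -2196.72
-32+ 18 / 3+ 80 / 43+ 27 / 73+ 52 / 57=-4089713 / 178923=-22.86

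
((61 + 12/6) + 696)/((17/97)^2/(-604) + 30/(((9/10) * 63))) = 815237197236/568248979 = 1434.65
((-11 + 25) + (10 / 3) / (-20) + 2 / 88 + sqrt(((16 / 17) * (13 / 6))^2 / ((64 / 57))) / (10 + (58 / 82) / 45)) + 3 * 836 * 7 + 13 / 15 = 7995 * sqrt(57) / 314143 + 3865559 / 220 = 17570.91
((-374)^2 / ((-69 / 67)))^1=-9371692 / 69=-135821.62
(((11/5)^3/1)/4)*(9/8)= 11979/4000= 2.99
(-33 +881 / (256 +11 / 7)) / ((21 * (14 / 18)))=-53332 / 29449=-1.81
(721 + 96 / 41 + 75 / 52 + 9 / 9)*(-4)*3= -4642113 / 533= -8709.41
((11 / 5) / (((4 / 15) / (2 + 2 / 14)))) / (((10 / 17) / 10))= 300.54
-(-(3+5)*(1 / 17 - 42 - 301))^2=-7526953.63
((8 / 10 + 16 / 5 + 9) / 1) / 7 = 13 / 7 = 1.86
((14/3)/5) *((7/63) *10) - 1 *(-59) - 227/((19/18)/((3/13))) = 69421/6669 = 10.41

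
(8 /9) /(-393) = -8 /3537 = -0.00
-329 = -329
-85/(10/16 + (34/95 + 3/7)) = -452200/7509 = -60.22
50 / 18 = 25 / 9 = 2.78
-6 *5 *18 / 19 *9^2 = -43740 / 19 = -2302.11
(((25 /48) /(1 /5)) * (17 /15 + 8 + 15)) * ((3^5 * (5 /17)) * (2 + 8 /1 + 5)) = 9163125 /136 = 67375.92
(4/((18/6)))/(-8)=-1/6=-0.17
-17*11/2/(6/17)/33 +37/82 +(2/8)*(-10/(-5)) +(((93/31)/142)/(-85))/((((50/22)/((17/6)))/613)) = -47593771/6549750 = -7.27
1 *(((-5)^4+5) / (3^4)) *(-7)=-490 / 9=-54.44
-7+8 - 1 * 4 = -3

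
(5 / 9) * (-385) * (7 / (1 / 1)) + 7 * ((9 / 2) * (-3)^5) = -164731 / 18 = -9151.72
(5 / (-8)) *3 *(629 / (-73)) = 9435 / 584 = 16.16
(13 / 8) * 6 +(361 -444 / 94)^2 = 1121666251 / 8836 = 126942.76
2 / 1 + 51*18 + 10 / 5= 922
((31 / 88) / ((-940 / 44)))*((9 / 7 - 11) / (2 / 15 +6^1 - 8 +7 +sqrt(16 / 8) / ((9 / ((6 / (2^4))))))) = 16368 / 524473 - 930*sqrt(2) / 3671311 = 0.03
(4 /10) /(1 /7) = 2.80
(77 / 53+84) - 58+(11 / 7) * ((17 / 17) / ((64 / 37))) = 673411 / 23744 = 28.36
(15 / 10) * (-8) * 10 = -120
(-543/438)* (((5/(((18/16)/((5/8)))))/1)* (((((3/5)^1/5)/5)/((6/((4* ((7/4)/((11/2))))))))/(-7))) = 181/72270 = 0.00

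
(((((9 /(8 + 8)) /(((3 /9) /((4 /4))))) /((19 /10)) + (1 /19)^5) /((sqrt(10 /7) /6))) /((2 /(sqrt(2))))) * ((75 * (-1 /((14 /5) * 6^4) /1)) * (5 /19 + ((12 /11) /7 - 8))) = 1626064726775 * sqrt(35) /19474736531712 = 0.49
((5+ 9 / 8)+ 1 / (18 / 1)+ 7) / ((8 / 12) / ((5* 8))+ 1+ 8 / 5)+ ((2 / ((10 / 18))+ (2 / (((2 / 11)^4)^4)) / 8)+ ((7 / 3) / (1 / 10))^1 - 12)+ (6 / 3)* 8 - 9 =108211613845362646387 / 617349120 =175284308893.75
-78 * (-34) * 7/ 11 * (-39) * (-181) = 11913025.09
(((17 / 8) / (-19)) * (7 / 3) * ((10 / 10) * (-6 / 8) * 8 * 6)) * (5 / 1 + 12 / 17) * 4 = 214.42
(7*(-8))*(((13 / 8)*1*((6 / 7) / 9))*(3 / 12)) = -13 / 6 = -2.17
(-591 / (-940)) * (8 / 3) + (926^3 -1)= 186595352519 / 235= 794022776.68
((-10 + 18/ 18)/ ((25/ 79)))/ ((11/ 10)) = -1422/ 55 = -25.85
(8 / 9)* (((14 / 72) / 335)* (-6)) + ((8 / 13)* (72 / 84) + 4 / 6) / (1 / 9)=8843462 / 823095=10.74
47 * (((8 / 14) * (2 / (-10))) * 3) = -564 / 35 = -16.11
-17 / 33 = -0.52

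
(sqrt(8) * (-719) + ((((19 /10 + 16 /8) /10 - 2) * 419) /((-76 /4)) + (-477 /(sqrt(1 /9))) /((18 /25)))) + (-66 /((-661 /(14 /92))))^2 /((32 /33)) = -1438 * sqrt(2) - 6857737945632877 /3513194376800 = -3985.63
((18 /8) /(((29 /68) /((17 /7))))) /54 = 289 /1218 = 0.24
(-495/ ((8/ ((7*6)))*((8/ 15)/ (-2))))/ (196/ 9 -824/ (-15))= 7016625/ 55232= 127.04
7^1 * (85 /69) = 595 /69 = 8.62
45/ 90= 1/ 2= 0.50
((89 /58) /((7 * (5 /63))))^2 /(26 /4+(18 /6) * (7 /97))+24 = 25.14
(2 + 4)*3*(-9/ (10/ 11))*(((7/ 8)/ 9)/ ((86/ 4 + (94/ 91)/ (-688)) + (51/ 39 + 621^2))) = -301301/ 6707122105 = -0.00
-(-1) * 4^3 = 64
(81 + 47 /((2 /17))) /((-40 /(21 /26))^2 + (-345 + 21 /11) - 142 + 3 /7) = 4661811 /19093006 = 0.24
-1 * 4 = -4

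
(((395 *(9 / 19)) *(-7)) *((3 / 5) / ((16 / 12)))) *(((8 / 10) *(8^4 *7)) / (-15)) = 428101632 / 475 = 901266.59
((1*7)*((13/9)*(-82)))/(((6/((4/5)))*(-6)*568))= 3731/115020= 0.03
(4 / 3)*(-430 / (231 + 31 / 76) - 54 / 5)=-103544 / 6135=-16.88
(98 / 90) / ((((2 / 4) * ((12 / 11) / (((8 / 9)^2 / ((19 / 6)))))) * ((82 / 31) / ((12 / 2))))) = 1069376 / 946485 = 1.13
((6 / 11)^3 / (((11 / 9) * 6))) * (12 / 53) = 3888 / 775973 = 0.01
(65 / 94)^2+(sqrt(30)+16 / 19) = 221651 / 167884+sqrt(30) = 6.80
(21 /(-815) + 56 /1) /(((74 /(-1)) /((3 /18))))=-45619 /361860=-0.13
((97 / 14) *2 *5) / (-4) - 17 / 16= -2059 / 112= -18.38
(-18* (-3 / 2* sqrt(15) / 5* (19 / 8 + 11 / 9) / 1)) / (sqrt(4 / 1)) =777* sqrt(15) / 80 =37.62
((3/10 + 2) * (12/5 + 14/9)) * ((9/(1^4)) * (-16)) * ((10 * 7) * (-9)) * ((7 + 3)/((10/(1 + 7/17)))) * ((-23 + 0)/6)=-379661184/85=-4466602.16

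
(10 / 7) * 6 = 60 / 7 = 8.57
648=648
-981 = -981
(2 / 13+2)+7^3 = 4487 / 13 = 345.15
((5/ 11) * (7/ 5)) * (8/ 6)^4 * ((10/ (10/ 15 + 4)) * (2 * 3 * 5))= 12800/ 99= 129.29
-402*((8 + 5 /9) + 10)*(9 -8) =-22378 /3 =-7459.33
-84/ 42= -2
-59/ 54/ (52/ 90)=-295/ 156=-1.89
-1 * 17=-17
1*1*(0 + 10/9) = 10/9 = 1.11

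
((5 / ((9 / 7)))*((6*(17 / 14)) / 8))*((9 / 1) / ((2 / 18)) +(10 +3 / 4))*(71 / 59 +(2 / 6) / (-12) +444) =29496525835 / 203904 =144658.89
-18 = -18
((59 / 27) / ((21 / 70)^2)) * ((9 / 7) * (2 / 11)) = 11800 / 2079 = 5.68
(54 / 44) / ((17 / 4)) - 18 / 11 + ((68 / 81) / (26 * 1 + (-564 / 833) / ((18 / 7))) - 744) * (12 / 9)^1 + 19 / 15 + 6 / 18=-172520113168 / 173963295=-991.70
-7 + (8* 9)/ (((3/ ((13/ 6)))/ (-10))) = -527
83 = 83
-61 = -61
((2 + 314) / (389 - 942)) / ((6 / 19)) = -38 / 21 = -1.81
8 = 8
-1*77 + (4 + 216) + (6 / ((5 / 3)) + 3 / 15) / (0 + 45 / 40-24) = 130693 / 915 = 142.83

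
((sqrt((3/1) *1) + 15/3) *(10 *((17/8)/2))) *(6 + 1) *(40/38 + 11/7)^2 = 10353085 *sqrt(3)/20216 + 51765425/20216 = 3447.64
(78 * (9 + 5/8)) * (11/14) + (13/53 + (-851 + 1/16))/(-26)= 13726951/22048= 622.59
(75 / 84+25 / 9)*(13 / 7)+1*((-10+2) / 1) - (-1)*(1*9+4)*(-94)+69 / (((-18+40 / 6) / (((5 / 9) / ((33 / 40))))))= -404841365 / 329868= -1227.28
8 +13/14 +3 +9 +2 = 22.93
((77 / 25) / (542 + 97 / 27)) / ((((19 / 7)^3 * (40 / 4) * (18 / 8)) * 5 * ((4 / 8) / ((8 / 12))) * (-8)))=-26411 / 63149955625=-0.00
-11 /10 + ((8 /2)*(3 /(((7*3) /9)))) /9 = -37 /70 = -0.53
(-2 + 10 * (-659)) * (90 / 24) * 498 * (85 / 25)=-41855904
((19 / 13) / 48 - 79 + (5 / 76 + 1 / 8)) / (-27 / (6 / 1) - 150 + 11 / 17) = 0.51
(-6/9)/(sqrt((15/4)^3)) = -16*sqrt(15)/675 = -0.09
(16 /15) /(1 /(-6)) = -32 /5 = -6.40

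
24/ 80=3/ 10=0.30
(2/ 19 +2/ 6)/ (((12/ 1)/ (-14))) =-175/ 342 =-0.51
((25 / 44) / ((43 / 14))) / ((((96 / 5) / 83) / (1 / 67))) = 72625 / 6084672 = 0.01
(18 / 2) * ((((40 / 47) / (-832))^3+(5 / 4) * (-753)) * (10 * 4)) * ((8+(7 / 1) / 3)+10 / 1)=-100581862888655175 / 14598344384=-6889950.00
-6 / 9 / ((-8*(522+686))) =1 / 14496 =0.00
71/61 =1.16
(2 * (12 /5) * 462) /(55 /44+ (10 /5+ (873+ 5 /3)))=19008 /7525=2.53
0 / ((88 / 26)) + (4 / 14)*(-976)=-1952 / 7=-278.86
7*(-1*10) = -70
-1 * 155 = -155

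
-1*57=-57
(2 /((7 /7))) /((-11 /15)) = -30 /11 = -2.73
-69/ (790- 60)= -69/ 730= -0.09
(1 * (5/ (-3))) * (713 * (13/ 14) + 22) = -47885/ 42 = -1140.12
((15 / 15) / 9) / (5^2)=1 / 225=0.00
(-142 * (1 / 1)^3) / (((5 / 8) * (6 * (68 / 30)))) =-284 / 17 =-16.71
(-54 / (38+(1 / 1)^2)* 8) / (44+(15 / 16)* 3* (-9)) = -0.59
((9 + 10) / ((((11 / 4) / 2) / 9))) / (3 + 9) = 114 / 11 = 10.36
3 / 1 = 3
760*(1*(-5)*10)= -38000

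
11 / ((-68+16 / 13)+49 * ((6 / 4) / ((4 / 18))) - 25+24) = 572 / 13675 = 0.04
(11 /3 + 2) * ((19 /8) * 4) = 323 /6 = 53.83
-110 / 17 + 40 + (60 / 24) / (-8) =9035 / 272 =33.22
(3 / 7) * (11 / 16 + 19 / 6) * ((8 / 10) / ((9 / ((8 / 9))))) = 74 / 567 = 0.13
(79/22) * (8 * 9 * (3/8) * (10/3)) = 3555/11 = 323.18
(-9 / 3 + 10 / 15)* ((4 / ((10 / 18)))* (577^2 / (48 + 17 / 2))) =-55932072 / 565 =-98994.82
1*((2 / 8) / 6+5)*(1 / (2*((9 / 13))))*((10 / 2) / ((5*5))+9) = 36179 / 1080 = 33.50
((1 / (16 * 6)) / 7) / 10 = 1 / 6720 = 0.00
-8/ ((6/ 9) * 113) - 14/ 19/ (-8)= -121/ 8588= -0.01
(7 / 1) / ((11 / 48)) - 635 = -604.45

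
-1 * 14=-14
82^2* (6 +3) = 60516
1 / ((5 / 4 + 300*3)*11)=0.00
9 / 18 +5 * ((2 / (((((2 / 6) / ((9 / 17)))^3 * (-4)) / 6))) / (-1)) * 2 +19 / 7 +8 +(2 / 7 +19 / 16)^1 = 10445179 / 78608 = 132.88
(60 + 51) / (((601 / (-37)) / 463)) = -1901541 / 601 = -3163.96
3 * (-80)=-240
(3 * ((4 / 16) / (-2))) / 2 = -3 / 16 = -0.19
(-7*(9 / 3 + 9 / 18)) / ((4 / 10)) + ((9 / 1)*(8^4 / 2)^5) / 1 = 1297036692682702603 / 4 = 324259173170675650.75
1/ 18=0.06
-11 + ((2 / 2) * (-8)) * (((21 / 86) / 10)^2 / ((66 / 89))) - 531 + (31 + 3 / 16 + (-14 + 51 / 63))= -524.01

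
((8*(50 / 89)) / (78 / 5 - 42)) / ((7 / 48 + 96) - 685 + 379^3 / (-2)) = 8000 / 1279148478179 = 0.00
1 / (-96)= -1 / 96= -0.01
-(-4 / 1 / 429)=4 / 429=0.01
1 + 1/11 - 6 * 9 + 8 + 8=-36.91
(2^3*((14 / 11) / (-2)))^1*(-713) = 39928 / 11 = 3629.82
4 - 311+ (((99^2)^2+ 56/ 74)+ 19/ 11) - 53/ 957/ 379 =1289116815465976/ 13420011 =96059296.48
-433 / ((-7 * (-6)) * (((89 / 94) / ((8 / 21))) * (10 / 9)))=-81404 / 21805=-3.73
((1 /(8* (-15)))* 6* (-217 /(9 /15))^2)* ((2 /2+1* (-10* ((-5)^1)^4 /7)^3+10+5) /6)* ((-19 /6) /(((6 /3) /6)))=-7370640826173.29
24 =24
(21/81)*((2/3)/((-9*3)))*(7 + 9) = -224/2187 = -0.10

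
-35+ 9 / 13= -34.31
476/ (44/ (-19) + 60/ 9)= 6783/ 62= 109.40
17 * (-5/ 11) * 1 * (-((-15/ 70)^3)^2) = 61965/ 82824896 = 0.00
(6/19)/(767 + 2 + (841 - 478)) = 3/10754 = 0.00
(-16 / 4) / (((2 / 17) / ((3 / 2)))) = -51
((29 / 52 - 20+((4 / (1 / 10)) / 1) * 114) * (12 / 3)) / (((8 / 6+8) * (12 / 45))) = 10624905 / 1456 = 7297.32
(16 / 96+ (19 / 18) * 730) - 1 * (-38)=14557 / 18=808.72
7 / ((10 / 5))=7 / 2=3.50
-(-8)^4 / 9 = -4096 / 9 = -455.11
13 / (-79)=-13 / 79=-0.16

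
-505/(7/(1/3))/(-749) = 505/15729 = 0.03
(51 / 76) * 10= 6.71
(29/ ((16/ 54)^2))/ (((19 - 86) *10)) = -21141/ 42880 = -0.49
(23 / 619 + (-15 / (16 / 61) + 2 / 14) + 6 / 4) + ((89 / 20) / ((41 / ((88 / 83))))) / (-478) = -15649193800567 / 281928204880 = -55.51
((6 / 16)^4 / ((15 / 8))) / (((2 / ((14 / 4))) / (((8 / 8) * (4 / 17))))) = 189 / 43520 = 0.00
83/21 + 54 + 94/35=6367/105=60.64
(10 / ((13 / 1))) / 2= 5 / 13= 0.38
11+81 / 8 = 169 / 8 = 21.12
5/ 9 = 0.56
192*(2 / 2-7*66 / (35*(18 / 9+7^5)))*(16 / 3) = 1023.20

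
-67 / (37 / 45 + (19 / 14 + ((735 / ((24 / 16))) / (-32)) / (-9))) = -337680 / 19559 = -17.26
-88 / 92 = -22 / 23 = -0.96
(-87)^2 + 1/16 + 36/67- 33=8079235/1072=7536.60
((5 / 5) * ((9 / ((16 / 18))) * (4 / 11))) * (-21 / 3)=-567 / 22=-25.77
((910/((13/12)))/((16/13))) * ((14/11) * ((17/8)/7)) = 23205/88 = 263.69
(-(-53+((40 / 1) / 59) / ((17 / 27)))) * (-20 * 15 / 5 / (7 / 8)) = -24997920 / 7021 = -3560.45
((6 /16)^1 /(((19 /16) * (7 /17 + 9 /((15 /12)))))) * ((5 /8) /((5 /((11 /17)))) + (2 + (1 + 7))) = 20565 /49172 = 0.42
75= 75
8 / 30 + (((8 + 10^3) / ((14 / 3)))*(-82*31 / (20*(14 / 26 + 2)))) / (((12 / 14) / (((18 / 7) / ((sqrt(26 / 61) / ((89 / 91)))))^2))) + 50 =-1790302038418 / 9564555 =-187180.90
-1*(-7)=7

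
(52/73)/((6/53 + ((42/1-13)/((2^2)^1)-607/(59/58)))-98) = -650416/627607061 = -0.00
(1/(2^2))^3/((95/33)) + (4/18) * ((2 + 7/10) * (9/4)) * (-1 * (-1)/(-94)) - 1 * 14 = -14.01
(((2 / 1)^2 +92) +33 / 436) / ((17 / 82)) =1717449 / 3706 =463.42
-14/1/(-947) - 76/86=-35384/40721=-0.87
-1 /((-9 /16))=1.78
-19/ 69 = -0.28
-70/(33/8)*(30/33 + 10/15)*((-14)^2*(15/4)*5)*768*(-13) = 118716416000/121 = 981127404.96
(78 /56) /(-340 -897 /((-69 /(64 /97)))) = -1261 /300048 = -0.00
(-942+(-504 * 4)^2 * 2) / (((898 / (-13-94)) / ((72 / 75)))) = -2087159976 / 2245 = -929692.64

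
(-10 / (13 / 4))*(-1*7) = 280 / 13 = 21.54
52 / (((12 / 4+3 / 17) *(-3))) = -442 / 81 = -5.46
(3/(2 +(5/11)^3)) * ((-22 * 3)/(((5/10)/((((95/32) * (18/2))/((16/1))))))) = -37554165/118912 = -315.81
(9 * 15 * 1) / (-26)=-135 / 26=-5.19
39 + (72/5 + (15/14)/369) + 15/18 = 54.24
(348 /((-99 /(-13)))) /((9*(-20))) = -377 /1485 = -0.25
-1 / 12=-0.08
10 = 10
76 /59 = 1.29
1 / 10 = 0.10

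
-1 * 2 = -2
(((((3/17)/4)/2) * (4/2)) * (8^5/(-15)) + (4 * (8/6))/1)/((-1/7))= 162512/255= 637.30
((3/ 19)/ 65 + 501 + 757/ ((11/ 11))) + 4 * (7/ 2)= 1570923/ 1235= 1272.00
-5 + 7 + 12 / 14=20 / 7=2.86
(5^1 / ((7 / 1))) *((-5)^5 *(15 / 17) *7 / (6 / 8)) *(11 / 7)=-3437500 / 119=-28886.55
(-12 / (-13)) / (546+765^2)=4 / 2538341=0.00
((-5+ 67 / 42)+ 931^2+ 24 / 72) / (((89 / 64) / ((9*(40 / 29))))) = 139790718720 / 18067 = 7737350.90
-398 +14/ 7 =-396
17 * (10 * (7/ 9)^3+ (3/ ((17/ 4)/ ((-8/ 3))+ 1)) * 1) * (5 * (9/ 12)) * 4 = -88.63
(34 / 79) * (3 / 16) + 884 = 558739 / 632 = 884.08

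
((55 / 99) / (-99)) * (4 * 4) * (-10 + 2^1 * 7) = -320 / 891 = -0.36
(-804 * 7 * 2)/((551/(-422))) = 4750032/551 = 8620.75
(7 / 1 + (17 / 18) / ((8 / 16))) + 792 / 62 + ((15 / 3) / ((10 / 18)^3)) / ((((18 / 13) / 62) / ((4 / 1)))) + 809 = 42223463 / 6975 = 6053.54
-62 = -62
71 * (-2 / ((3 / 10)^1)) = -1420 / 3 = -473.33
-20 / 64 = -5 / 16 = -0.31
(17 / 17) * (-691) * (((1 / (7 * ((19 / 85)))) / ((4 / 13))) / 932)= -763555 / 495824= -1.54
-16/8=-2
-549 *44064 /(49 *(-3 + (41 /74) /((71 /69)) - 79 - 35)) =42366742848 /9994187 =4239.14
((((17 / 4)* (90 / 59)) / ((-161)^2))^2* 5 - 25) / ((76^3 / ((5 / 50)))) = -46777554953195 / 8213689688013383168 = -0.00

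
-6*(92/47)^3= -4672128/103823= -45.00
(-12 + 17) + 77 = 82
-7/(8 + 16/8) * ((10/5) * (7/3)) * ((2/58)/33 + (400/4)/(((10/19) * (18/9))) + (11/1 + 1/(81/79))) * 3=-135443938/129195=-1048.37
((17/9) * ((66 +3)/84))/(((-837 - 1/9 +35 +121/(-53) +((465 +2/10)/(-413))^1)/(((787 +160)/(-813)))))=5789280895/2580272544984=0.00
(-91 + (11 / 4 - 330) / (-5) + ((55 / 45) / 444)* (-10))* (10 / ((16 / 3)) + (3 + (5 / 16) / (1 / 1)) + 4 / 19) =-279538333 / 2024640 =-138.07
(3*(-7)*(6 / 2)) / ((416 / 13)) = -63 / 32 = -1.97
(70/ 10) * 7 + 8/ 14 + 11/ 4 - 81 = -803/ 28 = -28.68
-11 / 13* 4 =-44 / 13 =-3.38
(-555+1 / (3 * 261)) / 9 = -434564 / 7047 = -61.67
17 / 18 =0.94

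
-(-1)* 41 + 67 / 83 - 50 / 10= 3055 / 83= 36.81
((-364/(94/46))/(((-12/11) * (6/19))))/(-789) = -437437/667494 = -0.66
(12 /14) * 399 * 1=342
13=13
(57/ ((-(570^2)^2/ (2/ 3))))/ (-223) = 1/ 619470585000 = 0.00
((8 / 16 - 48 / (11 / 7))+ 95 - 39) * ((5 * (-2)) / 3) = -2855 / 33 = -86.52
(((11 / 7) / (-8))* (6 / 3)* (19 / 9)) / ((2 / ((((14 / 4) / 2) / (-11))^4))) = -6517 / 24532992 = -0.00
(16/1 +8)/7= 24/7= 3.43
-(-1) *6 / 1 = 6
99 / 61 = 1.62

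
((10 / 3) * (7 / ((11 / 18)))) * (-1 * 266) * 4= -446880 / 11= -40625.45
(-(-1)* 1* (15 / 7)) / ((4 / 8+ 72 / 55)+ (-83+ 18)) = -550 / 16219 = -0.03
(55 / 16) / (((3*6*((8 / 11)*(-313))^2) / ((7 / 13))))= 46585 / 23474939904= 0.00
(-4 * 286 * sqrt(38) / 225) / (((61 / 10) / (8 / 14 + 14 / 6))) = -2288 * sqrt(38) / 945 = -14.93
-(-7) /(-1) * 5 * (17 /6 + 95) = -20545 /6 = -3424.17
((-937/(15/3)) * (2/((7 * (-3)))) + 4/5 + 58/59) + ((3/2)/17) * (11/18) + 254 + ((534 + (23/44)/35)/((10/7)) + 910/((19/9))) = 949589398841/880433400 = 1078.55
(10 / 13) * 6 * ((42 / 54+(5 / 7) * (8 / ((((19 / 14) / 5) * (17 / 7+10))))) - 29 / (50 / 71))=-1476574 / 8265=-178.65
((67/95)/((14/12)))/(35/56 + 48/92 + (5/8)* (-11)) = -36984/350455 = -0.11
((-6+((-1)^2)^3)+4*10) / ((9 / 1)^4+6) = 35 / 6567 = 0.01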